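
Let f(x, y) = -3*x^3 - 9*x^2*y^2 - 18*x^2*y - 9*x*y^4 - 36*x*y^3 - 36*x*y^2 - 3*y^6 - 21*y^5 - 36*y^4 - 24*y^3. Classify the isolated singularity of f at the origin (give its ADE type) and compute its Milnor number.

Type E_{8}, Milnor number mu = 8.

The Hessian of f at 0 is [[0, 0], [0, 0]] with rank 0, so corank 2. A Groebner basis of the Jacobian ideal J(f) in C{x,y} is {y^4, x^3 + 6*x^2*y - 6*x^2 - 24*x*y - 16*y^3 - 24*y^2, x^2/2 + x*y^2 + 2*x*y + 2*y^3 + 2*y^2}; counting standard monomials gives mu = 8. Corank 2; j^3 = -3*(x + 2*y)^3 is a perfect cube, so E-series; the 5-jet and mu = 8 give E_8.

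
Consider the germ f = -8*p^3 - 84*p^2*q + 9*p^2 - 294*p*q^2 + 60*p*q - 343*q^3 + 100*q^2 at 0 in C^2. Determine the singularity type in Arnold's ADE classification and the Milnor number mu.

The Hessian of f at 0 has rank 1. Corank 1: A-series; mu = 2 gives A_2.

Type A_2, Milnor number mu = 2.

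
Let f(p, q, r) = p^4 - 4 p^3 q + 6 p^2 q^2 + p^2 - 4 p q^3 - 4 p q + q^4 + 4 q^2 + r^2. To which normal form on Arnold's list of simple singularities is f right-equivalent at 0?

A_3

The Hessian of f at 0 is [[2, -4, 0], [-4, 8, 0], [0, 0, 2]] with rank 2, so corank 1. A Groebner basis of the Jacobian ideal J(f) in C{p,q,r} is {q^3, p - 2*q, r}; counting standard monomials gives mu = 3. Corank 1: A-series; mu = 3 gives A_3.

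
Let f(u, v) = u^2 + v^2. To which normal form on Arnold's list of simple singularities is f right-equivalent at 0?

A_1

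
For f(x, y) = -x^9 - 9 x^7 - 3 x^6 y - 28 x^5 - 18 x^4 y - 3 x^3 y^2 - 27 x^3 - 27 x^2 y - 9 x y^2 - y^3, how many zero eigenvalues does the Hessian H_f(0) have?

2

The Hessian at 0 is [[0, 0], [0, 0]] of rank 0; hence corank 2.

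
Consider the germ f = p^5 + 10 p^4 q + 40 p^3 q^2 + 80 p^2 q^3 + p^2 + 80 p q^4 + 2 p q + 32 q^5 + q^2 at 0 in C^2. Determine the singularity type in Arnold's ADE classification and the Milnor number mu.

The Hessian of f at 0 has rank 1. Corank 1: A-series; mu = 4 gives A_4.

Type A_4, Milnor number mu = 4.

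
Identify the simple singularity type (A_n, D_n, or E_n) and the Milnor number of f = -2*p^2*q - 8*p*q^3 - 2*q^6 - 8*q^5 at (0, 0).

Type D_7, Milnor number mu = 7.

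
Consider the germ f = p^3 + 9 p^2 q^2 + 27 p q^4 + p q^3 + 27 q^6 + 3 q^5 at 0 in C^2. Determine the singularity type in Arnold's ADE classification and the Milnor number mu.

Type E7, Milnor number mu = 7.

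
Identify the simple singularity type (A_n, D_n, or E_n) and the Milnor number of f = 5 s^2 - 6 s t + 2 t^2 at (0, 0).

The Hessian of f at 0 has rank 2. Corank 0: nondegenerate Morse point, so A_1.

Type A_1, Milnor number mu = 1.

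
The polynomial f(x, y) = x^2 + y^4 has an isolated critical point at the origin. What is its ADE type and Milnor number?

Type A3, Milnor number mu = 3.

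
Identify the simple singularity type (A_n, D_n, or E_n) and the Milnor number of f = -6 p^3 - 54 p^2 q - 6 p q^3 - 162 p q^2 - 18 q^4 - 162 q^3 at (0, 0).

Type E7, Milnor number mu = 7.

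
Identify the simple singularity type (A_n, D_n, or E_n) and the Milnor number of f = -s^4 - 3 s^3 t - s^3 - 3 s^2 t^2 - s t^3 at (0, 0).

Type E_{7}, Milnor number mu = 7.

The Hessian of f at 0 has rank 0. Corank 2; j^3 = -s^3 is a perfect cube, so E-series; the 4-jet and mu = 7 give E_7.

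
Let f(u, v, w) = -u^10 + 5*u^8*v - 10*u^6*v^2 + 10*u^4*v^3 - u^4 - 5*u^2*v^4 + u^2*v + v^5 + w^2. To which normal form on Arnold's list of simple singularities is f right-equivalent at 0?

D6

The Hessian of f at 0 has rank 1. Corank 2; j^3 = u^2*v has shape L^2 M (L != M), so D-series; mu = 6 gives D_6.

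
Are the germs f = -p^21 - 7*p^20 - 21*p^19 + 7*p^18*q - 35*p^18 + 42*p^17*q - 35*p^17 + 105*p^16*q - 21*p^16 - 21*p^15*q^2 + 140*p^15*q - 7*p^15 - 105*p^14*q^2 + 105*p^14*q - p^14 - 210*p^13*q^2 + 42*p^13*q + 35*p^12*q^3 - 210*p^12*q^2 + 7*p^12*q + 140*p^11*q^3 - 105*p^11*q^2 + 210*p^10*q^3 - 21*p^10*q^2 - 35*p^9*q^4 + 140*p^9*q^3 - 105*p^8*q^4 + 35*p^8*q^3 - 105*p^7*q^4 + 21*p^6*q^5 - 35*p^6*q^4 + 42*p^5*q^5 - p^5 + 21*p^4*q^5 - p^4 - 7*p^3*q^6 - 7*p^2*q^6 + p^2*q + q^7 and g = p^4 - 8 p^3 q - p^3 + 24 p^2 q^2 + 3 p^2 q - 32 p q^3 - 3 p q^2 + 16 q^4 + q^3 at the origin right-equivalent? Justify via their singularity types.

No.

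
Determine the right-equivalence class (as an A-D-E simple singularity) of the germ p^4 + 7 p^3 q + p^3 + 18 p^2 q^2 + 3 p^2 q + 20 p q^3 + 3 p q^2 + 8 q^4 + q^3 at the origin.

E7

The Hessian of f at 0 has rank 0. Corank 2; j^3 = (p + q)^3 is a perfect cube, so E-series; the 4-jet and mu = 7 give E_7.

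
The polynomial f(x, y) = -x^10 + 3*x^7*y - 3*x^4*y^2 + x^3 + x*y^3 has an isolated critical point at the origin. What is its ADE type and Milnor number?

Type E_7, Milnor number mu = 7.

The Hessian of f at 0 has rank 0. Corank 2; j^3 = x^3 is a perfect cube, so E-series; the 4-jet and mu = 7 give E_7.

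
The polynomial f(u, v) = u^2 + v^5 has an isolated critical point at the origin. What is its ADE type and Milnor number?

Type A_{4}, Milnor number mu = 4.

The Hessian of f at 0 has rank 1. Corank 1: A-series; mu = 4 gives A_4.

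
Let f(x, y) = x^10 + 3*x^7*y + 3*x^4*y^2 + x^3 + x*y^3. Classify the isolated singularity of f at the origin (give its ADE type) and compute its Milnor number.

The Hessian of f at 0 has rank 0. Corank 2; j^3 = x^3 is a perfect cube, so E-series; the 4-jet and mu = 7 give E_7.

Type E_{7}, Milnor number mu = 7.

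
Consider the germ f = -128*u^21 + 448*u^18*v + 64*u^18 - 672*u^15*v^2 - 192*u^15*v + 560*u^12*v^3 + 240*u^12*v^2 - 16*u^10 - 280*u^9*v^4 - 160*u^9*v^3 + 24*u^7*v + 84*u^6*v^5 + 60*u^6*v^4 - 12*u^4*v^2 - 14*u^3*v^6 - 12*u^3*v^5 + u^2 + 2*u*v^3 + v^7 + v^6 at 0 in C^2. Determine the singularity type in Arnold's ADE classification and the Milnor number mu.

The Hessian of f at 0 has rank 1. Corank 1: A-series; mu = 6 gives A_6.

Type A_6, Milnor number mu = 6.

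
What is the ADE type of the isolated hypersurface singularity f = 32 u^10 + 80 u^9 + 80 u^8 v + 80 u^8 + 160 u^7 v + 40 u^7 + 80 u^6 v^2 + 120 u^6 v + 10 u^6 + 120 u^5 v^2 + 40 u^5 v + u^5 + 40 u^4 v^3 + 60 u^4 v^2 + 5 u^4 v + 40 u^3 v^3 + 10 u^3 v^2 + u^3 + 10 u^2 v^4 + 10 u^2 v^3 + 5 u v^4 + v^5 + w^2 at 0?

E_{8}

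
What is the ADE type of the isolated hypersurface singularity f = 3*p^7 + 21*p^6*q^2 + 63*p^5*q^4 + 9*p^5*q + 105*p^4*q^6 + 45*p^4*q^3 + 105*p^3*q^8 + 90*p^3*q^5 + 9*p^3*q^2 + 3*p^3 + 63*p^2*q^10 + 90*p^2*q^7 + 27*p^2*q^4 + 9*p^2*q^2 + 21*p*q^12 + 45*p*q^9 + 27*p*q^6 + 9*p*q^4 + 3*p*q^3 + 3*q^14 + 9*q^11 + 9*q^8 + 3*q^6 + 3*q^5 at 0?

The Hessian of f at 0 has rank 0. Corank 2; j^3 = 3*p^3 is a perfect cube, so E-series; the 4-jet and mu = 7 give E_7.

E7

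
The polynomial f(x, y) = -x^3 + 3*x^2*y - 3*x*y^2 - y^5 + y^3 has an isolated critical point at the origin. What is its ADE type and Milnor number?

Type E8, Milnor number mu = 8.

The Hessian of f at 0 is [[0, 0], [0, 0]] with rank 0, so corank 2. A Groebner basis of the Jacobian ideal J(f) in C{x,y} is {y^4, x^2 - 2*x*y + y^2}; counting standard monomials gives mu = 8. Corank 2; j^3 = -(x - y)^3 is a perfect cube, so E-series; the 5-jet and mu = 8 give E_8.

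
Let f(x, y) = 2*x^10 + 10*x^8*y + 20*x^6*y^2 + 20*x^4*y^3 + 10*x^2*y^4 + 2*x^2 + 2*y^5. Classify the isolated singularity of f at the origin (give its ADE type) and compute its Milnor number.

Type A_4, Milnor number mu = 4.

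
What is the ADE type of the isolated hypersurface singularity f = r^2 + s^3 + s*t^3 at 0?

The Hessian of f at 0 has rank 1. Corank 2; j^3 = s^3 is a perfect cube, so E-series; the 4-jet and mu = 7 give E_7.

E_{7}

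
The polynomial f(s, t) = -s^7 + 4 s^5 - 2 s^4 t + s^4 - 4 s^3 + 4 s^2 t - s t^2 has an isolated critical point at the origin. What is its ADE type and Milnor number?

The Hessian of f at 0 is [[0, 0], [0, 0]] with rank 0, so corank 2. A Groebner basis of the Jacobian ideal J(f) in C{s,t} is {s*t^2 + 2*s*t - t^2, 4*s*t + t^3 - 2*t^2, s^2 - s*t/2}; counting standard monomials gives mu = 5. Corank 2; j^3 = -s*(2*s - t)^2 has shape L^2 M (L != M), so D-series; mu = 5 gives D_5.

Type D_5, Milnor number mu = 5.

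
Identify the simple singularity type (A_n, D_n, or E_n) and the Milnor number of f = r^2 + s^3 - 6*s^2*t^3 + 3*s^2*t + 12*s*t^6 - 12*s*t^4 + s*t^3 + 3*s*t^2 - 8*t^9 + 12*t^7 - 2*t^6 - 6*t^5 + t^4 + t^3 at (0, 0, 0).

The Hessian of f at 0 has rank 1. Corank 2; j^3 = (s + t)^3 is a perfect cube, so E-series; the 4-jet and mu = 7 give E_7.

Type E_7, Milnor number mu = 7.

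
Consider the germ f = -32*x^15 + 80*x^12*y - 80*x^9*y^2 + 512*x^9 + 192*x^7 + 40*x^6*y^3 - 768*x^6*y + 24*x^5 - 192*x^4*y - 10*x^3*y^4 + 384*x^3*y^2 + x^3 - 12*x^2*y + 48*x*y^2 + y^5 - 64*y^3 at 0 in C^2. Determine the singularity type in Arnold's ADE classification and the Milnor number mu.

Type E_8, Milnor number mu = 8.

The Hessian of f at 0 has rank 0. Corank 2; j^3 = (x - 4*y)^3 is a perfect cube, so E-series; the 5-jet and mu = 8 give E_8.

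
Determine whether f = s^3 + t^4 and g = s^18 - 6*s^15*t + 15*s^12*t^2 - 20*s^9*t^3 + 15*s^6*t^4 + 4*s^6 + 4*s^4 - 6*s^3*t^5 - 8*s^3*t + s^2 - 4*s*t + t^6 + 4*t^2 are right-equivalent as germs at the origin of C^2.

No.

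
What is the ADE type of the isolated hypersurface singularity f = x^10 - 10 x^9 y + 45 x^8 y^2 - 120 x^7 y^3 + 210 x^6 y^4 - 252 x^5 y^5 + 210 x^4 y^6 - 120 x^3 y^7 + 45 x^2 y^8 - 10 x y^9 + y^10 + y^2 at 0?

The Hessian of f at 0 has rank 1. Corank 1: A-series; mu = 9 gives A_9.

A_{9}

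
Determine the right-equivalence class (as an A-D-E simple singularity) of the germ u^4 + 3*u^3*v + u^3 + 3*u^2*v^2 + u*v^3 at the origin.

The Hessian of f at 0 is [[0, 0], [0, 0]] with rank 0, so corank 2. A Groebner basis of the Jacobian ideal J(f) in C{u,v} is {3*u^2 + v^4 + v^3, u^3, u^2*v - u^2 - v^3/3, 2*u^2 + u*v^2 + 2*v^3/3}; counting standard monomials gives mu = 7. Corank 2; j^3 = u^3 is a perfect cube, so E-series; the 4-jet and mu = 7 give E_7.

E_7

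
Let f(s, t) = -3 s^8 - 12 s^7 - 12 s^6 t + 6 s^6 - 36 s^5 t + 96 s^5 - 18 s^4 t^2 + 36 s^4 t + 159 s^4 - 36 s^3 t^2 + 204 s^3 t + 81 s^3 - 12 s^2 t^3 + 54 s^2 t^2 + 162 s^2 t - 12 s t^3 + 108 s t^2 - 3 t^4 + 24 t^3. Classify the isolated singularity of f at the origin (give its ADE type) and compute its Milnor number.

Type E_{6}, Milnor number mu = 6.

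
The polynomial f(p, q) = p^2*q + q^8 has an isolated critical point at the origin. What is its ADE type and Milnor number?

The Hessian of f at 0 is [[0, 0], [0, 0]] with rank 0, so corank 2. A Groebner basis of the Jacobian ideal J(f) in C{p,q} is {p^2/8 + q^7, p^3, p*q}; counting standard monomials gives mu = 9. Corank 2; j^3 = p^2*q has shape L^2 M (L != M), so D-series; mu = 9 gives D_9.

Type D_9, Milnor number mu = 9.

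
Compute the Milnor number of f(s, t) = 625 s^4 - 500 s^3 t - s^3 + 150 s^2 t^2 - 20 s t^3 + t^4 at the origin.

6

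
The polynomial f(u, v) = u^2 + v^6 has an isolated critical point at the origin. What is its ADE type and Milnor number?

Type A_5, Milnor number mu = 5.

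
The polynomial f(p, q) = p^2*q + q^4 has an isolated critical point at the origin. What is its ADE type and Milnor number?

The Hessian of f at 0 has rank 0. Corank 2; j^3 = p^2*q has shape L^2 M (L != M), so D-series; mu = 5 gives D_5.

Type D5, Milnor number mu = 5.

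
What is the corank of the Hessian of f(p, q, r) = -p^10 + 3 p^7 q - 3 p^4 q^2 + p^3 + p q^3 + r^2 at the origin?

2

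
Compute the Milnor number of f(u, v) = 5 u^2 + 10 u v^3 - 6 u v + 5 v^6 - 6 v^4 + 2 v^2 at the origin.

1

The Hessian of f at 0 has rank 2. Corank 0: nondegenerate Morse point, so A_1.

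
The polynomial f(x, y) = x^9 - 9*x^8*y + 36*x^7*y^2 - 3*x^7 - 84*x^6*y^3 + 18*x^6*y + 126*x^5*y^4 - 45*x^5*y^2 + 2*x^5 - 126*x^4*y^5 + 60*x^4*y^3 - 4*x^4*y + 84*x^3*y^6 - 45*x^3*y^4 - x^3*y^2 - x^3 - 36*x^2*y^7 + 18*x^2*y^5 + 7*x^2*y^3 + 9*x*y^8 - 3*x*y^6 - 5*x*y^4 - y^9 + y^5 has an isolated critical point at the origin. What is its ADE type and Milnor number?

Type E_8, Milnor number mu = 8.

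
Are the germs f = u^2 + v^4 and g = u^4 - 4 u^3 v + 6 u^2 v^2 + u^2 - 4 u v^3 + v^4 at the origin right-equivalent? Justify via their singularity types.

The Hessian of f at 0 has rank 1. Corank 1: A-series; mu = 3 gives A_3. The Hessian of g at 0 has rank 1. Corank 1: A-series; mu = 3 gives A_3. Both have type A_3, hence right-equivalent.

Yes.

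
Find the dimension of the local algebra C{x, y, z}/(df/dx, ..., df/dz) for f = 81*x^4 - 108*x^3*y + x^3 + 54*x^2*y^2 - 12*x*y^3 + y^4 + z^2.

The Hessian of f at 0 is [[0, 0, 0], [0, 0, 0], [0, 0, 2]] with rank 1, so corank 2. A Groebner basis of the Jacobian ideal J(f) in C{x,y,z} is {y^4, x*y^2 - y^3/9, x^2, z}; counting standard monomials gives mu = 6. Corank 2; j^3 = x^3 is a perfect cube, so E-series; the 4-jet and mu = 6 give E_6.

6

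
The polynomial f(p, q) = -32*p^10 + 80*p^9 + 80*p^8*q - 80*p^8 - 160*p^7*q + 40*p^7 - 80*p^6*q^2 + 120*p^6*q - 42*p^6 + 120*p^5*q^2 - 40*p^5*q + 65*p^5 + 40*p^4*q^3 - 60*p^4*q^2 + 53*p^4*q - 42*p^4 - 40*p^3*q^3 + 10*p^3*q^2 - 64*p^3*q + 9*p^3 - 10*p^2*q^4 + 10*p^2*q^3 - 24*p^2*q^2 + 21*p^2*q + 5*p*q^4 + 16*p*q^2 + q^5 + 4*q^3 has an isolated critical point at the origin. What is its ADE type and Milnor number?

The Hessian of f at 0 has rank 0. Corank 2; j^3 = (p + q)*(3*p + 2*q)^2 has shape L^2 M (L != M), so D-series; mu = 6 gives D_6.

Type D_{6}, Milnor number mu = 6.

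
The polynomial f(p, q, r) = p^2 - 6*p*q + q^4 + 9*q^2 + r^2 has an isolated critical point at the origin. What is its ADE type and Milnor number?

The Hessian of f at 0 is [[2, -6, 0], [-6, 18, 0], [0, 0, 2]] with rank 2, so corank 1. A Groebner basis of the Jacobian ideal J(f) in C{p,q,r} is {q^3, p - 3*q, r}; counting standard monomials gives mu = 3. Corank 1: A-series; mu = 3 gives A_3.

Type A_{3}, Milnor number mu = 3.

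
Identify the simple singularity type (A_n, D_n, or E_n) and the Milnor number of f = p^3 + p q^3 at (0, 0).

Type E_{7}, Milnor number mu = 7.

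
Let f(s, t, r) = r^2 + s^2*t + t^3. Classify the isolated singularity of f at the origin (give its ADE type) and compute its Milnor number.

Type D_4, Milnor number mu = 4.

The Hessian of f at 0 has rank 1. Corank 2; j^3 = t*(s^2 + t^2) splits into three distinct lines over C (the quadratic factor has nonzero discriminant), so D_4.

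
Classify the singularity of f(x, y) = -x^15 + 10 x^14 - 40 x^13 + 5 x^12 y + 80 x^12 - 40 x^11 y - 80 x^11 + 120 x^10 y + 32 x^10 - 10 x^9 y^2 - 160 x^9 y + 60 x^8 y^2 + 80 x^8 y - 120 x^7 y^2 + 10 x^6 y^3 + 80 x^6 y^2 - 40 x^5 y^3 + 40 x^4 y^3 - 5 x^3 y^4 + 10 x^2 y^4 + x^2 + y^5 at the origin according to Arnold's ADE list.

A_4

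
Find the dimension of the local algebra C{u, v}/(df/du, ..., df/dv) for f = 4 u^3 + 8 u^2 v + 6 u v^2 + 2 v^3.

The Hessian of f at 0 is [[0, 0], [0, 0]] with rank 0, so corank 2. A Groebner basis of the Jacobian ideal J(f) in C{u,v} is {v^3, u^2 - 3*v^2/2, u*v + 3*v^2/2}; counting standard monomials gives mu = 4. Corank 2; j^3 = 2*(u + v)*(2*u^2 + 2*u*v + v^2) splits into three distinct lines over C (the quadratic factor has nonzero discriminant), so D_4.

4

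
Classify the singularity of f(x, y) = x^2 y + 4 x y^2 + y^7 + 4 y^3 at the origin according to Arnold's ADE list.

D8

The Hessian of f at 0 is [[0, 0], [0, 0]] with rank 0, so corank 2. A Groebner basis of the Jacobian ideal J(f) in C{x,y} is {x^2/7 + y^6 - 4*y^2/7, x^3 + 8*y^3, x*y + 2*y^2}; counting standard monomials gives mu = 8. Corank 2; j^3 = y*(x + 2*y)^2 has shape L^2 M (L != M), so D-series; mu = 8 gives D_8.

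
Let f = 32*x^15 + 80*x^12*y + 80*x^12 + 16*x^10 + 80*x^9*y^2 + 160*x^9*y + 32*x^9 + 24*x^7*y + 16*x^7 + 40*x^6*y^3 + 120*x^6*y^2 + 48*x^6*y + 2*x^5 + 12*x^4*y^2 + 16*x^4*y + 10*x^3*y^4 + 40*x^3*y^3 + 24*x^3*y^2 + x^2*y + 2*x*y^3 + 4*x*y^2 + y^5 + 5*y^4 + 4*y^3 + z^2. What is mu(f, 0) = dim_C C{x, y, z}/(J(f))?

The Hessian of f at 0 is [[0, 0, 0], [0, 0, 0], [0, 0, 2]] with rank 1, so corank 2. A Groebner basis of the Jacobian ideal J(f) in C{x,y,z} is {x*y^2 - 2*x*y - 4*y^2, x*y + y^3 + 2*y^2, x^2 - 4*y^2, z}; counting standard monomials gives mu = 5. Corank 2; j^3 = y*(x + 2*y)^2 has shape L^2 M (L != M), so D-series; mu = 5 gives D_5.

5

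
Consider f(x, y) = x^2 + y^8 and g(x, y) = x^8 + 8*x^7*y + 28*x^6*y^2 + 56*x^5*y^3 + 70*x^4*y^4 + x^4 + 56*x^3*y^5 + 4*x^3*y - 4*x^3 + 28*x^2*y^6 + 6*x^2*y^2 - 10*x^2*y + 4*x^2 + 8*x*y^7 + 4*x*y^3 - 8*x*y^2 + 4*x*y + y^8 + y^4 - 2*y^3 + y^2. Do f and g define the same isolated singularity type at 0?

Yes.

The Hessian of f at 0 is [[2, 0], [0, 0]] with rank 1, so corank 1. A Groebner basis of the Jacobian ideal J(f) in C{x,y} is {y^7, x}; counting standard monomials gives mu = 7. Corank 1: A-series; mu = 7 gives A_7. The Hessian of g at 0 is [[8, 4], [4, 2]] with rank 1, so corank 1. A Groebner basis of the Jacobian ideal J(g) in C{x,y} is {x*y^3 + 88*x*y^2 - 368*x*y + 320*x + 70*y^3 - 224*y^2 + 160*y, -112*x*y^2 + 448*x*y - 384*x + y^4 - 88*y^3 + 272*y^2 - 192*y, x^2 + 2*x*y - 2*x + y^2 - y}; counting standard monomials gives mu = 7. Corank 1: A-series; mu = 7 gives A_7. Both have type A_7, hence right-equivalent.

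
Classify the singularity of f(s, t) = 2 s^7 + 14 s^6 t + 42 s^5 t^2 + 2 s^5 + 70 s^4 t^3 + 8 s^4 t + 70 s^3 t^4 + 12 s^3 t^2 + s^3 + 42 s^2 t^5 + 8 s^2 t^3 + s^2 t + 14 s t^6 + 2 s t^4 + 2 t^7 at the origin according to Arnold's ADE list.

D_{8}

The Hessian of f at 0 is [[0, 0], [0, 0]] with rank 0, so corank 2. A Groebner basis of the Jacobian ideal J(f) in C{s,t} is {-s^2/6 + s*t^3, 5*s^2/3 + s*t + t^4, s^3, s^2*t}; counting standard monomials gives mu = 8. Corank 2; j^3 = s^2*(s + t) has shape L^2 M (L != M), so D-series; mu = 8 gives D_8.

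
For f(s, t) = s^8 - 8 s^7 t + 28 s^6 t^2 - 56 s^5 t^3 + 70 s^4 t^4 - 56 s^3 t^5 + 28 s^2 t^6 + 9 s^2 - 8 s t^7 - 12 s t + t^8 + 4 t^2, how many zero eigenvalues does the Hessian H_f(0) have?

The Hessian at 0 is [[18, -12], [-12, 8]] of rank 1; hence corank 1.

1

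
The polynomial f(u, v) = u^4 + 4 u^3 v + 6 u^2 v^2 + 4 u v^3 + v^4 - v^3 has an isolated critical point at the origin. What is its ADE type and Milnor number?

The Hessian of f at 0 has rank 0. Corank 2; j^3 = -v^3 is a perfect cube, so E-series; the 4-jet and mu = 6 give E_6.

Type E_{6}, Milnor number mu = 6.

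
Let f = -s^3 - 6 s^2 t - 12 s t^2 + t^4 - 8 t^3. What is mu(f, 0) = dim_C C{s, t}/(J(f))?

The Hessian of f at 0 has rank 0. Corank 2; j^3 = -(s + 2*t)^3 is a perfect cube, so E-series; the 4-jet and mu = 6 give E_6.

6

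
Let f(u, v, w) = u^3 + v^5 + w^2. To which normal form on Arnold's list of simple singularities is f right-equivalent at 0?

The Hessian of f at 0 has rank 1. Corank 2; j^3 = u^3 is a perfect cube, so E-series; the 5-jet and mu = 8 give E_8.

E_8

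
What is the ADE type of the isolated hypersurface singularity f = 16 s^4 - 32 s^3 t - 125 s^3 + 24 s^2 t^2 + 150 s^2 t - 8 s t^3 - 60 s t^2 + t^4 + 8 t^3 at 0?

E_{6}

The Hessian of f at 0 has rank 0. Corank 2; j^3 = -(5*s - 2*t)^3 is a perfect cube, so E-series; the 4-jet and mu = 6 give E_6.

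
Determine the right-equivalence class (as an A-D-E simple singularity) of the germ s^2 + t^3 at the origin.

A_{2}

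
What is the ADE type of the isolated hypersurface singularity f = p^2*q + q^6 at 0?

D7

The Hessian of f at 0 is [[0, 0], [0, 0]] with rank 0, so corank 2. A Groebner basis of the Jacobian ideal J(f) in C{p,q} is {p^2/6 + q^5, p^3, p*q}; counting standard monomials gives mu = 7. Corank 2; j^3 = p^2*q has shape L^2 M (L != M), so D-series; mu = 7 gives D_7.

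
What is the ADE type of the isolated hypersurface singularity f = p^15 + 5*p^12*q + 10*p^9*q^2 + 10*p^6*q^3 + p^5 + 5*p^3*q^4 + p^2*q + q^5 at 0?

The Hessian of f at 0 has rank 0. Corank 2; j^3 = p^2*q has shape L^2 M (L != M), so D-series; mu = 6 gives D_6.

D_{6}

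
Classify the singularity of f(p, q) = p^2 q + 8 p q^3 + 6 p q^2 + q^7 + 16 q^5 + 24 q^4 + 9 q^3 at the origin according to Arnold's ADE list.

D_{8}

The Hessian of f at 0 has rank 0. Corank 2; j^3 = q*(p + 3*q)^2 has shape L^2 M (L != M), so D-series; mu = 8 gives D_8.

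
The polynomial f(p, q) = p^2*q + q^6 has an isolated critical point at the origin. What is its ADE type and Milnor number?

Type D_7, Milnor number mu = 7.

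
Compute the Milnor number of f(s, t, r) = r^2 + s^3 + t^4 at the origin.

6

The Hessian of f at 0 is [[0, 0, 0], [0, 0, 0], [0, 0, 2]] with rank 1, so corank 2. A Groebner basis of the Jacobian ideal J(f) in C{s,t,r} is {t^3, s^2, r}; counting standard monomials gives mu = 6. Corank 2; j^3 = s^3 is a perfect cube, so E-series; the 4-jet and mu = 6 give E_6.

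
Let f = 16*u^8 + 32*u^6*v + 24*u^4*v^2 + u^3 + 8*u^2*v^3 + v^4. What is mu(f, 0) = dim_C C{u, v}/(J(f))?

The Hessian of f at 0 is [[0, 0], [0, 0]] with rank 0, so corank 2. A Groebner basis of the Jacobian ideal J(f) in C{u,v} is {v^3, u^2}; counting standard monomials gives mu = 6. Corank 2; j^3 = u^3 is a perfect cube, so E-series; the 4-jet and mu = 6 give E_6.

6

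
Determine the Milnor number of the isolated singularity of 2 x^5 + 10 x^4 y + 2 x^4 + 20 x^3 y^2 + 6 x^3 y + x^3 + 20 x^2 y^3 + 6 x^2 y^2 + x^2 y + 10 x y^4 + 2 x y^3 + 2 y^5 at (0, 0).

The Hessian of f at 0 has rank 0. Corank 2; j^3 = x^2*(x + y) has shape L^2 M (L != M), so D-series; mu = 6 gives D_6.

6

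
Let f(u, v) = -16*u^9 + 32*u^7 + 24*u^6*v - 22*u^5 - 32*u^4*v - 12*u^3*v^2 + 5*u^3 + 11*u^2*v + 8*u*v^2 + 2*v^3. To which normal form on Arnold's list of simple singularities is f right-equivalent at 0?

The Hessian of f at 0 has rank 0. Corank 2; j^3 = (u + v)*(5*u^2 + 6*u*v + 2*v^2) splits into three distinct lines over C (the quadratic factor has nonzero discriminant), so D_4.

D_{4}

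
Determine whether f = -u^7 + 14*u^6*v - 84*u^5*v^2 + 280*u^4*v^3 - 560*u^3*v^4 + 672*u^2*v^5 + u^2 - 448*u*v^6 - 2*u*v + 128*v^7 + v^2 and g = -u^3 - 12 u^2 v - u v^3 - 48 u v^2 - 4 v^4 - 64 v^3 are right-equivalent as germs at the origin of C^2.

No.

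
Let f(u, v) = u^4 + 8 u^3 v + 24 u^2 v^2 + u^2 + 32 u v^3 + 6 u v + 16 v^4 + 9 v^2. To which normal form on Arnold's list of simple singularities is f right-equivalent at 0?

A_3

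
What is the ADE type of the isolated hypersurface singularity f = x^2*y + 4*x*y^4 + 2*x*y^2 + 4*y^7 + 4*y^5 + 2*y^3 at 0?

D_4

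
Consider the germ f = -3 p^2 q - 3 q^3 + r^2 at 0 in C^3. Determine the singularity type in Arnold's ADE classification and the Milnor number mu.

Type D_4, Milnor number mu = 4.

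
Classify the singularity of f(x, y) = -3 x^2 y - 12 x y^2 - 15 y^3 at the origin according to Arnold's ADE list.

D4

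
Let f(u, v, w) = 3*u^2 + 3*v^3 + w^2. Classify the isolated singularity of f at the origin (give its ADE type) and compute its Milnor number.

The Hessian of f at 0 is [[6, 0, 0], [0, 0, 0], [0, 0, 2]] with rank 2, so corank 1. A Groebner basis of the Jacobian ideal J(f) in C{u,v,w} is {v^2, u, w}; counting standard monomials gives mu = 2. Corank 1: A-series; mu = 2 gives A_2.

Type A_2, Milnor number mu = 2.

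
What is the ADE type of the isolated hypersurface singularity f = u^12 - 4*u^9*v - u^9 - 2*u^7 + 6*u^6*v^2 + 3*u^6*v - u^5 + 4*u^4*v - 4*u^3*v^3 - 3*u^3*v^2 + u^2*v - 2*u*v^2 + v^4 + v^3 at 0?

D_{5}

The Hessian of f at 0 has rank 0. Corank 2; j^3 = v*(u - v)^2 has shape L^2 M (L != M), so D-series; mu = 5 gives D_5.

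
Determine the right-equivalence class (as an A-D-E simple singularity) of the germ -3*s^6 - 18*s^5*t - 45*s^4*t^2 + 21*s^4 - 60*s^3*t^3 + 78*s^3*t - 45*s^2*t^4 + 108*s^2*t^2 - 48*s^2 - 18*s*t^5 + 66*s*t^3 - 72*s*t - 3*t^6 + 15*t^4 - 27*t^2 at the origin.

A_3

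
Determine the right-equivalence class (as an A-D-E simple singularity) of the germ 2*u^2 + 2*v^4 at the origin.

A_3

The Hessian of f at 0 has rank 1. Corank 1: A-series; mu = 3 gives A_3.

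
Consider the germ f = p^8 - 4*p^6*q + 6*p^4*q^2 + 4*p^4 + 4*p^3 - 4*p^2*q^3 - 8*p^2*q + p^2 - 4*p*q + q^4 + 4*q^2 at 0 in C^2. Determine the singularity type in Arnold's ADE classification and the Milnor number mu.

Type A3, Milnor number mu = 3.

The Hessian of f at 0 is [[2, -4], [-4, 8]] with rank 1, so corank 1. A Groebner basis of the Jacobian ideal J(f) in C{p,q} is {p^2 + p/2 - q, p*q + p/4 - q/2, p/8 + q^2 - q/4}; counting standard monomials gives mu = 3. Corank 1: A-series; mu = 3 gives A_3.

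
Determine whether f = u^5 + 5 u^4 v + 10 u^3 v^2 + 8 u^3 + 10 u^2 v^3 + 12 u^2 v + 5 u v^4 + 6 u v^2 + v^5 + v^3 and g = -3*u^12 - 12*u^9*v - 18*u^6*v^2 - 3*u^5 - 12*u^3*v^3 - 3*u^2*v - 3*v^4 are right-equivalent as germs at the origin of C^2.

The Hessian of f at 0 has rank 0. Corank 2; j^3 = (2*u + v)^3 is a perfect cube, so E-series; the 5-jet and mu = 8 give E_8. The Hessian of g at 0 has rank 0. Corank 2; j^3 = -3*u^2*v has shape L^2 M (L != M), so D-series; mu = 5 gives D_5. f is E_8 but g is D_5, hence not right-equivalent.

No.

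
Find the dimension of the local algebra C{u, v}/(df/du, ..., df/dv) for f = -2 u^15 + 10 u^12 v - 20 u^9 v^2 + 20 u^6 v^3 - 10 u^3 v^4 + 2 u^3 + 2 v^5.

The Hessian of f at 0 has rank 0. Corank 2; j^3 = 2*u^3 is a perfect cube, so E-series; the 5-jet and mu = 8 give E_8.

8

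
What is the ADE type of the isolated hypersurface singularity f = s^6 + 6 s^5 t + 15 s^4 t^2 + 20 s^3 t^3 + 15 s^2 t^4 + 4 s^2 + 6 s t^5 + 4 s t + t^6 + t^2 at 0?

The Hessian of f at 0 is [[8, 4], [4, 2]] with rank 1, so corank 1. A Groebner basis of the Jacobian ideal J(f) in C{s,t} is {t^5, s + t/2}; counting standard monomials gives mu = 5. Corank 1: A-series; mu = 5 gives A_5.

A_5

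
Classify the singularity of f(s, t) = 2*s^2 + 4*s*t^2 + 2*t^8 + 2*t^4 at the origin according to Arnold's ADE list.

A7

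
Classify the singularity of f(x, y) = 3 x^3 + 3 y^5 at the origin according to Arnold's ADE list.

E8

The Hessian of f at 0 has rank 0. Corank 2; j^3 = 3*x^3 is a perfect cube, so E-series; the 5-jet and mu = 8 give E_8.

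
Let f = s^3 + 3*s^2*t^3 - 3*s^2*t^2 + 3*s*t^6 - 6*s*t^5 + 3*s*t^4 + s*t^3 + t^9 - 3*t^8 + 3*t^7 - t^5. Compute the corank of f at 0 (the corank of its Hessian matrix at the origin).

2

Hessian at 0 has rank 0.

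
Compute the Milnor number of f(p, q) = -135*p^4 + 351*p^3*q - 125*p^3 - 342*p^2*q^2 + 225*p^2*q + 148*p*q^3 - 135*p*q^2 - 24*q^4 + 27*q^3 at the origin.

The Hessian of f at 0 has rank 0. Corank 2; j^3 = -(5*p - 3*q)^3 is a perfect cube, so E-series; the 4-jet and mu = 7 give E_7.

7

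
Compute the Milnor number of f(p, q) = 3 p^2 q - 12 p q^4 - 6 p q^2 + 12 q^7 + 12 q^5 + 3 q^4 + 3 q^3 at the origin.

5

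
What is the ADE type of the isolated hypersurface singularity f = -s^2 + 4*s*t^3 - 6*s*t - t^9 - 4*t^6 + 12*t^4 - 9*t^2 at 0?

The Hessian of f at 0 has rank 1. Corank 1: A-series; mu = 8 gives A_8.

A_8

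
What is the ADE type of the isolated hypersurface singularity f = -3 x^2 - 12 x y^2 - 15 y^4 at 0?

A_3

The Hessian of f at 0 is [[-6, 0], [0, 0]] with rank 1, so corank 1. A Groebner basis of the Jacobian ideal J(f) in C{x,y} is {x^2, x*y, x/2 + y^2}; counting standard monomials gives mu = 3. Corank 1: A-series; mu = 3 gives A_3.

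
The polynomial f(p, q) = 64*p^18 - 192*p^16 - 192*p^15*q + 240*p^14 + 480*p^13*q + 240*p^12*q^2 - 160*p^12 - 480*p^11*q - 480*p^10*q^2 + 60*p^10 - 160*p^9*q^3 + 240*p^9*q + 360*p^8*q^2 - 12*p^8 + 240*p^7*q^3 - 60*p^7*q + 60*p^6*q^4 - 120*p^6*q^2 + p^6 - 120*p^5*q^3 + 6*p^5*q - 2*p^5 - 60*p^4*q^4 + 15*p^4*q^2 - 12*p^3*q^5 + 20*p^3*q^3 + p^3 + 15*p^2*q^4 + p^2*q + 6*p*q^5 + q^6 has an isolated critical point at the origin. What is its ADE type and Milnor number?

Type D7, Milnor number mu = 7.

The Hessian of f at 0 is [[0, 0], [0, 0]] with rank 0, so corank 2. A Groebner basis of the Jacobian ideal J(f) in C{p,q} is {-p*q/6 + q^5, p*q^2, p^2 + p*q}; counting standard monomials gives mu = 7. Corank 2; j^3 = p^2*(p + q) has shape L^2 M (L != M), so D-series; mu = 7 gives D_7.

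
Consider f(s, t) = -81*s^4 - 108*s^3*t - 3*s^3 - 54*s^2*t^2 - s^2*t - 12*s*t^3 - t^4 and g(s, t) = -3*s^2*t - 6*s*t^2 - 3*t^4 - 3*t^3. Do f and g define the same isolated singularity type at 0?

Yes.

The Hessian of f at 0 has rank 0. Corank 2; j^3 = -s^2*(3*s + t) has shape L^2 M (L != M), so D-series; mu = 5 gives D_5. The Hessian of g at 0 has rank 0. Corank 2; j^3 = -3*t*(s + t)^2 has shape L^2 M (L != M), so D-series; mu = 5 gives D_5. Both have type D_5, hence right-equivalent.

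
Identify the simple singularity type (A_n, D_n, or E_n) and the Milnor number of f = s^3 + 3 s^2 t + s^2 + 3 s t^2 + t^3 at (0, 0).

The Hessian of f at 0 has rank 1. Corank 1: A-series; mu = 2 gives A_2.

Type A2, Milnor number mu = 2.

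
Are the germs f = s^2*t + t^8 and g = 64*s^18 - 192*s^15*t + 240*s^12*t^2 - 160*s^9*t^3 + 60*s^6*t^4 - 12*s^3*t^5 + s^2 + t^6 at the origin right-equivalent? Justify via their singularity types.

No.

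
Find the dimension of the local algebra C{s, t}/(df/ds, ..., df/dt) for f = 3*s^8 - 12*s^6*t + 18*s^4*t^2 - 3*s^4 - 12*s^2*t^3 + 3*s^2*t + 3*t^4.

The Hessian of f at 0 has rank 0. Corank 2; j^3 = 3*s^2*t has shape L^2 M (L != M), so D-series; mu = 5 gives D_5.

5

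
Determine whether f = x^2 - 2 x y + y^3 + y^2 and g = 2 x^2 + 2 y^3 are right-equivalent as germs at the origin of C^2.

Yes.

The Hessian of f at 0 has rank 1. Corank 1: A-series; mu = 2 gives A_2. The Hessian of g at 0 has rank 1. Corank 1: A-series; mu = 2 gives A_2. Both have type A_2, hence right-equivalent.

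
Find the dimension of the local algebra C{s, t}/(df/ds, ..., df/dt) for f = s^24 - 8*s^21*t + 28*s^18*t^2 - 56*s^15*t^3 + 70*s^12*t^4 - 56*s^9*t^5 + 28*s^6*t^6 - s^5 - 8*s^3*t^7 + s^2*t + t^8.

9

The Hessian of f at 0 is [[0, 0], [0, 0]] with rank 0, so corank 2. A Groebner basis of the Jacobian ideal J(f) in C{s,t} is {s^2/8 + t^7, s^3, s*t}; counting standard monomials gives mu = 9. Corank 2; j^3 = s^2*t has shape L^2 M (L != M), so D-series; mu = 9 gives D_9.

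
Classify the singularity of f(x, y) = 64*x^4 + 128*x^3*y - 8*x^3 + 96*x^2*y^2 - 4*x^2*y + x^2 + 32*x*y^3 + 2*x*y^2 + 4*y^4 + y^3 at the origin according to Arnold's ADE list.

A_2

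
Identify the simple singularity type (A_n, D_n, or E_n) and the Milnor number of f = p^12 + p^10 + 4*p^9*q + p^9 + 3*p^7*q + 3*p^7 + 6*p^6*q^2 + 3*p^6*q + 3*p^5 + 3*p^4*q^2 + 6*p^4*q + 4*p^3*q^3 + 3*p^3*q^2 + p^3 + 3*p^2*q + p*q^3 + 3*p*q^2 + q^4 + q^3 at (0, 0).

Type E7, Milnor number mu = 7.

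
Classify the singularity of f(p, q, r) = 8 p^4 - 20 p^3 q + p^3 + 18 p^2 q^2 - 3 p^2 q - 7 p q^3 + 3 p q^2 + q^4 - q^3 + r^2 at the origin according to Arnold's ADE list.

E7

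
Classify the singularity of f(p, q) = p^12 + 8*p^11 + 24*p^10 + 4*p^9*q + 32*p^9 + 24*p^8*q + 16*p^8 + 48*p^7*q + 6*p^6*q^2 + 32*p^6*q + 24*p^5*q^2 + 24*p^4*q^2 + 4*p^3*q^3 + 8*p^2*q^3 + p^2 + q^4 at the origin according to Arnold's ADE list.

The Hessian of f at 0 has rank 1. Corank 1: A-series; mu = 3 gives A_3.

A_3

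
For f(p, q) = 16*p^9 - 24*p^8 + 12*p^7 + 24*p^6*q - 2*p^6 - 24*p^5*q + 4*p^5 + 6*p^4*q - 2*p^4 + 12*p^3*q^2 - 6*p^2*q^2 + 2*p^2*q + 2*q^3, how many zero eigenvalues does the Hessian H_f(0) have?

Hessian at 0 has rank 0.

2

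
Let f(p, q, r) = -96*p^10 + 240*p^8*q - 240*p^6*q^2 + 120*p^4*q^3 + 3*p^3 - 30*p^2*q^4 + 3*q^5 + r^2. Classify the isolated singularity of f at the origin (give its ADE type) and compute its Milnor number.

Type E_{8}, Milnor number mu = 8.

The Hessian of f at 0 has rank 1. Corank 2; j^3 = 3*p^3 is a perfect cube, so E-series; the 5-jet and mu = 8 give E_8.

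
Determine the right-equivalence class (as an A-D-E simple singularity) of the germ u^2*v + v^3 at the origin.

D_4

The Hessian of f at 0 is [[0, 0], [0, 0]] with rank 0, so corank 2. A Groebner basis of the Jacobian ideal J(f) in C{u,v} is {v^3, u^2 + 3*v^2, u*v}; counting standard monomials gives mu = 4. Corank 2; j^3 = v*(u^2 + v^2) splits into three distinct lines over C (the quadratic factor has nonzero discriminant), so D_4.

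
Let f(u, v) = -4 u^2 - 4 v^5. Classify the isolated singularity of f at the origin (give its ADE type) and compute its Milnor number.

Type A_4, Milnor number mu = 4.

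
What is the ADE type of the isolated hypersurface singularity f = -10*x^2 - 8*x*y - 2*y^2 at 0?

The Hessian of f at 0 has rank 2. Corank 0: nondegenerate Morse point, so A_1.

A_{1}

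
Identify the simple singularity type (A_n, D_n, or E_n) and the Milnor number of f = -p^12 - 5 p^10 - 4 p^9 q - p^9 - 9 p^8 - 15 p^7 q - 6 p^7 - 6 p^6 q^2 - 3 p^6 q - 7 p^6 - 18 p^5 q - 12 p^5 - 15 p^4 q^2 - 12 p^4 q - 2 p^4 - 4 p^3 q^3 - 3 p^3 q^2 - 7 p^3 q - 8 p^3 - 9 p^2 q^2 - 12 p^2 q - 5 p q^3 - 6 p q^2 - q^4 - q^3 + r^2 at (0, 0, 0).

Type E_{7}, Milnor number mu = 7.

The Hessian of f at 0 is [[0, 0, 0], [0, 0, 0], [0, 0, 2]] with rank 1, so corank 2. A Groebner basis of the Jacobian ideal J(f) in C{p,q,r} is {768*p^2 + 768*p*q + q^4 + 8*q^3 + 192*q^2, p^3 + 36*p^2 + 36*p*q + q^3/2 + 9*q^2, p^2*q - 40*p^2 - 40*p*q - 2*q^3/3 - 10*q^2, 32*p^2 + p*q^2 + 32*p*q + 5*q^3/6 + 8*q^2, r}; counting standard monomials gives mu = 7. Corank 2; j^3 = -(2*p + q)^3 is a perfect cube, so E-series; the 4-jet and mu = 7 give E_7.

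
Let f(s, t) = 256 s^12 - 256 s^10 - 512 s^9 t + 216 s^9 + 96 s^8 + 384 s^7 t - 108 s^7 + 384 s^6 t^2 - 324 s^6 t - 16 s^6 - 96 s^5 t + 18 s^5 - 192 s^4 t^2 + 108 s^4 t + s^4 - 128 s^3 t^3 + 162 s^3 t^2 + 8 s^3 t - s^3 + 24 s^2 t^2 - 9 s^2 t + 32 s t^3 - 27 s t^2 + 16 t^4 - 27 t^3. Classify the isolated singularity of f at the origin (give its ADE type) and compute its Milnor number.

Type E_{6}, Milnor number mu = 6.

The Hessian of f at 0 is [[0, 0], [0, 0]] with rank 0, so corank 2. A Groebner basis of the Jacobian ideal J(f) in C{s,t} is {t^4, s*t^2 + 8*t^3/3, s^2 + 6*s*t + 9*t^2}; counting standard monomials gives mu = 6. Corank 2; j^3 = -(s + 3*t)^3 is a perfect cube, so E-series; the 4-jet and mu = 6 give E_6.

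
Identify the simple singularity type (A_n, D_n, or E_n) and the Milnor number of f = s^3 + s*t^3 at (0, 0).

The Hessian of f at 0 is [[0, 0], [0, 0]] with rank 0, so corank 2. A Groebner basis of the Jacobian ideal J(f) in C{s,t} is {s^3, s*t^2, 3*s^2 + t^3}; counting standard monomials gives mu = 7. Corank 2; j^3 = s^3 is a perfect cube, so E-series; the 4-jet and mu = 7 give E_7.

Type E7, Milnor number mu = 7.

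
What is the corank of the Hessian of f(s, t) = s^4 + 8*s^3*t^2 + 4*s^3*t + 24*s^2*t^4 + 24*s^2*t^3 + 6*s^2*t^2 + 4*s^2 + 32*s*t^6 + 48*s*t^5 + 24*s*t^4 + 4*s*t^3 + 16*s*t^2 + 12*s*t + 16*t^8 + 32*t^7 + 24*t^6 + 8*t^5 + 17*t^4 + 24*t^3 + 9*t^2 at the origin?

1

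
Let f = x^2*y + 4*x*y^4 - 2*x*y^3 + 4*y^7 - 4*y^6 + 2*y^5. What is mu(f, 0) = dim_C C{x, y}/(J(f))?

The Hessian of f at 0 is [[0, 0], [0, 0]] with rank 0, so corank 2. A Groebner basis of the Jacobian ideal J(f) in C{x,y} is {x^3, x^2*y, x^2/4 + x*y^2, x^2/2 - x*y + y^3}; counting standard monomials gives mu = 6. Corank 2; j^3 = x^2*y has shape L^2 M (L != M), so D-series; mu = 6 gives D_6.

6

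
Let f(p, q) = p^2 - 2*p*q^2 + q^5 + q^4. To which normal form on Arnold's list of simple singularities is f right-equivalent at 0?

The Hessian of f at 0 is [[2, 0], [0, 0]] with rank 1, so corank 1. A Groebner basis of the Jacobian ideal J(f) in C{p,q} is {p^2, -p + q^2}; counting standard monomials gives mu = 4. Corank 1: A-series; mu = 4 gives A_4.

A4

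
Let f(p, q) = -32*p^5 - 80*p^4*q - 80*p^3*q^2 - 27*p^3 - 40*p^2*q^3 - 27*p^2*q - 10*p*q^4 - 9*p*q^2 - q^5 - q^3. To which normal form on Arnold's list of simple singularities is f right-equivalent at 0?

E_8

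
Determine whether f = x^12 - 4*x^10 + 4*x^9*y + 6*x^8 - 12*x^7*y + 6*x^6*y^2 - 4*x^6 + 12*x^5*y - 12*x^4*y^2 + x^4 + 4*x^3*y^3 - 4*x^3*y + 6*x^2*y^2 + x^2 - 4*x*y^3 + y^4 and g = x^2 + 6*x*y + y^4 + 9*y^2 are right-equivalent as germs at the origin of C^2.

Yes.

The Hessian of f at 0 has rank 1. Corank 1: A-series; mu = 3 gives A_3. The Hessian of g at 0 has rank 1. Corank 1: A-series; mu = 3 gives A_3. Both have type A_3, hence right-equivalent.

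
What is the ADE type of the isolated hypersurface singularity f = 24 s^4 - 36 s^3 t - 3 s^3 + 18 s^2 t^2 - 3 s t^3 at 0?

E7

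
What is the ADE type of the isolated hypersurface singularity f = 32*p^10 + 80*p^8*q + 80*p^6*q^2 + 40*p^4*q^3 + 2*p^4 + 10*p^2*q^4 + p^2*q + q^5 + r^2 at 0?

D_6

The Hessian of f at 0 is [[0, 0, 0], [0, 0, 0], [0, 0, 2]] with rank 1, so corank 2. A Groebner basis of the Jacobian ideal J(f) in C{p,q,r} is {p^2/5 + q^4, p^3, p*q, r}; counting standard monomials gives mu = 6. Corank 2; j^3 = p^2*q has shape L^2 M (L != M), so D-series; mu = 6 gives D_6.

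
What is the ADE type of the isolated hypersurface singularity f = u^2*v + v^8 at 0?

The Hessian of f at 0 is [[0, 0], [0, 0]] with rank 0, so corank 2. A Groebner basis of the Jacobian ideal J(f) in C{u,v} is {u^2/8 + v^7, u^3, u*v}; counting standard monomials gives mu = 9. Corank 2; j^3 = u^2*v has shape L^2 M (L != M), so D-series; mu = 9 gives D_9.

D_{9}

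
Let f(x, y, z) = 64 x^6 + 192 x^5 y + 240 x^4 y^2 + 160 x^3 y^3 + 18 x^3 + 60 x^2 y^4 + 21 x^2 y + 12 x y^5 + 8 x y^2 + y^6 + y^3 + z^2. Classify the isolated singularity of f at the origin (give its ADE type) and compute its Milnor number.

Type D7, Milnor number mu = 7.

The Hessian of f at 0 has rank 1. Corank 2; j^3 = (2*x + y)*(3*x + y)^2 has shape L^2 M (L != M), so D-series; mu = 7 gives D_7.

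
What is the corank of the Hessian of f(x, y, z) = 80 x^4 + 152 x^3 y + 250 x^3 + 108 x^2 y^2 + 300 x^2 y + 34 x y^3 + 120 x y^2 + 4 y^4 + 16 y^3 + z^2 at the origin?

2

Hessian at 0 has rank 1.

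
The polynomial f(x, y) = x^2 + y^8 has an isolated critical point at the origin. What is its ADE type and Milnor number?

Type A_7, Milnor number mu = 7.

The Hessian of f at 0 is [[2, 0], [0, 0]] with rank 1, so corank 1. A Groebner basis of the Jacobian ideal J(f) in C{x,y} is {y^7, x}; counting standard monomials gives mu = 7. Corank 1: A-series; mu = 7 gives A_7.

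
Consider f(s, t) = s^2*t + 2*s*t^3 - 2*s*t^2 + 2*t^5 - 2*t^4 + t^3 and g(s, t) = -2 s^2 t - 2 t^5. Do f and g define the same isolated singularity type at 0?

Yes.

The Hessian of f at 0 is [[0, 0], [0, 0]] with rank 0, so corank 2. A Groebner basis of the Jacobian ideal J(f) in C{s,t} is {s^3 - 3*s^2/4 + 5*s*t/2 - 7*t^2/4, s^2*t - s^2/2 + 2*s*t - 3*t^2/2, -s^2/4 + s*t^2 + 3*s*t/2 - 5*t^2/4, s*t + t^3 - t^2}; counting standard monomials gives mu = 6. Corank 2; j^3 = t*(s - t)^2 has shape L^2 M (L != M), so D-series; mu = 6 gives D_6. The Hessian of g at 0 is [[0, 0], [0, 0]] with rank 0, so corank 2. A Groebner basis of the Jacobian ideal J(g) in C{s,t} is {s^2/5 + t^4, s^3, s*t}; counting standard monomials gives mu = 6. Corank 2; j^3 = -2*s^2*t has shape L^2 M (L != M), so D-series; mu = 6 gives D_6. Both have type D_6, hence right-equivalent.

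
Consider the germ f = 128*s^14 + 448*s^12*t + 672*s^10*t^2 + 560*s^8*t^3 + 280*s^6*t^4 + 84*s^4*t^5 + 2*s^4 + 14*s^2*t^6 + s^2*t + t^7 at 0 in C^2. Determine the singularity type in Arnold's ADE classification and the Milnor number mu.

Type D_{8}, Milnor number mu = 8.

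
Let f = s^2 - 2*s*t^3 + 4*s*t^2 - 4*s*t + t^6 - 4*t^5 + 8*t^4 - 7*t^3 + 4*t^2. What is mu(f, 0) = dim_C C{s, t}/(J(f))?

The Hessian of f at 0 is [[2, -4], [-4, 8]] with rank 1, so corank 1. A Groebner basis of the Jacobian ideal J(f) in C{s,t} is {t^2, s - 2*t}; counting standard monomials gives mu = 2. Corank 1: A-series; mu = 2 gives A_2.

2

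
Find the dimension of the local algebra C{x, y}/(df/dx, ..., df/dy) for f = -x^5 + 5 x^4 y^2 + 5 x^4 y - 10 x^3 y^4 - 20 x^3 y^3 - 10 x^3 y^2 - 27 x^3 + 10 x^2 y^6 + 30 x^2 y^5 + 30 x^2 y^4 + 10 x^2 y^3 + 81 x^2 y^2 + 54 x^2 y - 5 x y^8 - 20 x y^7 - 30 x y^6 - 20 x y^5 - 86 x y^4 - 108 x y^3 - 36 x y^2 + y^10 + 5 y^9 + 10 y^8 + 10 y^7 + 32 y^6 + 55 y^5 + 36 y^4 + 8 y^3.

The Hessian of f at 0 is [[0, 0], [0, 0]] with rank 0, so corank 2. A Groebner basis of the Jacobian ideal J(f) in C{x,y} is {3*x^2/4 + x*y^3 - 3*x*y^2/2 - x*y + y^3 + y^2/3, x^2 - 2*x*y^2 - 4*x*y/3 + y^4 + 4*y^3/3 + 4*y^2/9, x^3 + x^2/3 - 2*x*y^2 - 4*x*y/9 + 28*y^3/27 + 4*y^2/27, x^2*y + x^2/6 - 5*x*y^2/3 - 2*x*y/9 + 2*y^3/3 + 2*y^2/27}; counting standard monomials gives mu = 8. Corank 2; j^3 = -(3*x - 2*y)^3 is a perfect cube, so E-series; the 5-jet and mu = 8 give E_8.

8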